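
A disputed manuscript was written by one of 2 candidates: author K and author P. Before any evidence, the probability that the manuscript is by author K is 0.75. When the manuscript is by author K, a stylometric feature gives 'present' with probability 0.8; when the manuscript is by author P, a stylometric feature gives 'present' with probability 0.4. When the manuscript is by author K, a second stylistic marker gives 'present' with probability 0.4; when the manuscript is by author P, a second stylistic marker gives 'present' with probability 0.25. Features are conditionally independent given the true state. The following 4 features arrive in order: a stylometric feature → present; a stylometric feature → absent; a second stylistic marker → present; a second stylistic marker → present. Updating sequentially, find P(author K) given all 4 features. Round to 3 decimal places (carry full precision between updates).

0.837

After a stylometric feature='present': P(author K) = 0.8·0.7500 / (0.8·0.7500 + 0.4·0.2500) ≈ 0.8571
After a stylometric feature='absent': P(author K) = 0.2·0.8571 / (0.2·0.8571 + 0.6·0.1429) ≈ 0.6667
After a second stylistic marker='present': P(author K) = 0.4·0.6667 / (0.4·0.6667 + 0.25·0.3333) ≈ 0.7619
After a second stylistic marker='present': P(author K) = 0.4·0.7619 / (0.4·0.7619 + 0.25·0.2381) ≈ 0.8366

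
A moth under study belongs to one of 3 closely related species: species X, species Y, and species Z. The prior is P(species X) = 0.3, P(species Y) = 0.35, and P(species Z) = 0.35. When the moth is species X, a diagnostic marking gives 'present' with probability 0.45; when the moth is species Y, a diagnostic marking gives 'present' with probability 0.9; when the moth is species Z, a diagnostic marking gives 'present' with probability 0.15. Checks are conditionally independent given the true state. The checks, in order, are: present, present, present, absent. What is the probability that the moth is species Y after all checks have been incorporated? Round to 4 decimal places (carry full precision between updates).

0.6140

After 'present': normaliser = 0.45·0.3000 + 0.9·0.3500 + 0.15·0.3500; P(species X) ≈ 0.2687, P(species Y) ≈ 0.6269, P(species Z) ≈ 0.1045
After 'present': normaliser = 0.45·0.2687 + 0.9·0.6269 + 0.15·0.1045; P(species X) ≈ 0.1725, P(species Y) ≈ 0.8051, P(species Z) ≈ 0.0224
After 'present': normaliser = 0.45·0.1725 + 0.9·0.8051 + 0.15·0.0224; P(species X) ≈ 0.0964, P(species Y) ≈ 0.8995, P(species Z) ≈ 0.0042
After 'absent': normaliser = 0.55·0.0964 + 0.1·0.8995 + 0.85·0.0042; P(species X) ≈ 0.3618, P(species Y) ≈ 0.6140, P(species Z) ≈ 0.0242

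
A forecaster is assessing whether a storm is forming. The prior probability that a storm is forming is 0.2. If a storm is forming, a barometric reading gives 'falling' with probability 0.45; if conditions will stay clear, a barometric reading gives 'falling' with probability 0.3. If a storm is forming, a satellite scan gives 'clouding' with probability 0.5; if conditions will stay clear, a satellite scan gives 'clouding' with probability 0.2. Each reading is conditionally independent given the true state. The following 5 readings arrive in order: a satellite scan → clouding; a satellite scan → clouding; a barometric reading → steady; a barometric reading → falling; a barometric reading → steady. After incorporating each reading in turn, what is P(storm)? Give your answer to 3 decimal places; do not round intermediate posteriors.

0.591

After a satellite scan='clouding': P(storm) = 0.5·0.2000 / (0.5·0.2000 + 0.2·0.8000) ≈ 0.3846
After a satellite scan='clouding': P(storm) = 0.5·0.3846 / (0.5·0.3846 + 0.2·0.6154) ≈ 0.6098
After a barometric reading='steady': P(storm) = 0.55·0.6098 / (0.55·0.6098 + 0.7·0.3902) ≈ 0.5511
After a barometric reading='falling': P(storm) = 0.45·0.5511 / (0.45·0.5511 + 0.3·0.4489) ≈ 0.6481
After a barometric reading='steady': P(storm) = 0.55·0.6481 / (0.55·0.6481 + 0.7·0.3519) ≈ 0.5913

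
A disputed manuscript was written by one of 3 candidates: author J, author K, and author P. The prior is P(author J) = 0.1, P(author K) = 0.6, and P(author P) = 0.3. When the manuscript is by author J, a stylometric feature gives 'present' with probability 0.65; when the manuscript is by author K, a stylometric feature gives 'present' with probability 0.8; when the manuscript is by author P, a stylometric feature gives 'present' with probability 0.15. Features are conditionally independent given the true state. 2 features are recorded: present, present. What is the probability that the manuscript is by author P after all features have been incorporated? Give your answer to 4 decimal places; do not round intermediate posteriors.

0.0156

After 'present': normaliser = 0.65·0.1000 + 0.8·0.6000 + 0.15·0.3000; P(author J) ≈ 0.1102, P(author K) ≈ 0.8136, P(author P) ≈ 0.0763
After 'present': normaliser = 0.65·0.1102 + 0.8·0.8136 + 0.15·0.0763; P(author J) ≈ 0.0976, P(author K) ≈ 0.8868, P(author P) ≈ 0.0156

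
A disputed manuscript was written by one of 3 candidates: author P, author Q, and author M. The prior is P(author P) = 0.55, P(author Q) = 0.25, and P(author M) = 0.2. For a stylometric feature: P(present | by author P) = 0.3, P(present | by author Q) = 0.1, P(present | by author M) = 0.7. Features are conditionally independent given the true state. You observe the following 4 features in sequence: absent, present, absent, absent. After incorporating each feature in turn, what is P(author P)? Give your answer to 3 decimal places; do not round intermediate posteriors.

Each posterior becomes the prior for the next update.
After 'absent': normaliser = 0.7·0.5500 + 0.9·0.2500 + 0.3·0.2000; P(author P) ≈ 0.5746, P(author Q) ≈ 0.3358, P(author M) ≈ 0.0896
After 'present': normaliser = 0.3·0.5746 + 0.1·0.3358 + 0.7·0.0896; P(author P) ≈ 0.6417, P(author Q) ≈ 0.1250, P(author M) ≈ 0.2333
After 'absent': normaliser = 0.7·0.6417 + 0.9·0.1250 + 0.3·0.2333; P(author P) ≈ 0.7111, P(author Q) ≈ 0.1781, P(author M) ≈ 0.1108
After 'absent': normaliser = 0.7·0.7111 + 0.9·0.1781 + 0.3·0.1108; P(author P) ≈ 0.7200, P(author Q) ≈ 0.2319, P(author M) ≈ 0.0481

0.720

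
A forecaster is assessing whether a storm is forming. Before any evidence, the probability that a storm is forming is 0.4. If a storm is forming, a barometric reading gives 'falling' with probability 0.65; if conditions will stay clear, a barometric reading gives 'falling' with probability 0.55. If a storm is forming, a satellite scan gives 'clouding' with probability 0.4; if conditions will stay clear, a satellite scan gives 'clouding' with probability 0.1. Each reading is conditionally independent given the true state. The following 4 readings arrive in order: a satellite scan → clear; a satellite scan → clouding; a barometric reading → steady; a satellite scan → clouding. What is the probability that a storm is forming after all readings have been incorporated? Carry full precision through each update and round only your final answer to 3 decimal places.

Each posterior becomes the prior for the next update.
After a satellite scan='clear': P(storm) = 0.6·0.4000 / (0.6·0.4000 + 0.9·0.6000) ≈ 0.3077
After a satellite scan='clouding': P(storm) = 0.4·0.3077 / (0.4·0.3077 + 0.1·0.6923) ≈ 0.6400
After a barometric reading='steady': P(storm) = 0.35·0.6400 / (0.35·0.6400 + 0.45·0.3600) ≈ 0.5803
After a satellite scan='clouding': P(storm) = 0.4·0.5803 / (0.4·0.5803 + 0.1·0.4197) ≈ 0.8469

0.847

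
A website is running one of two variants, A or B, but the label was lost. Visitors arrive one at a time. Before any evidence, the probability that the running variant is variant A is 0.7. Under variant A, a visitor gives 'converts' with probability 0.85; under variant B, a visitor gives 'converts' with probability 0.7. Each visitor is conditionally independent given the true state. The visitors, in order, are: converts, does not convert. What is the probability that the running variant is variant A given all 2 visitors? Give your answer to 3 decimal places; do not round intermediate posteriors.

After 'converts': P(A) = 0.85·0.7000 / (0.85·0.7000 + 0.7·0.3000) ≈ 0.7391
After 'does not convert': P(A) = 0.15·0.7391 / (0.15·0.7391 + 0.3·0.2609) ≈ 0.5862

0.586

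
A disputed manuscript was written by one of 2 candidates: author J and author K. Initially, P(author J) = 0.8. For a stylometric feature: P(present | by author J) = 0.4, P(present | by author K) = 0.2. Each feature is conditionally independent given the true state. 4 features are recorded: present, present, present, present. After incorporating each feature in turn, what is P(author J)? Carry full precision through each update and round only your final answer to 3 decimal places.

0.985

After 'present': P(author J) = 0.4·0.8000 / (0.4·0.8000 + 0.2·0.2000) ≈ 0.8889
After 'present': P(author J) = 0.4·0.8889 / (0.4·0.8889 + 0.2·0.1111) ≈ 0.9412
After 'present': P(author J) = 0.4·0.9412 / (0.4·0.9412 + 0.2·0.0588) ≈ 0.9697
After 'present': P(author J) = 0.4·0.9697 / (0.4·0.9697 + 0.2·0.0303) ≈ 0.9846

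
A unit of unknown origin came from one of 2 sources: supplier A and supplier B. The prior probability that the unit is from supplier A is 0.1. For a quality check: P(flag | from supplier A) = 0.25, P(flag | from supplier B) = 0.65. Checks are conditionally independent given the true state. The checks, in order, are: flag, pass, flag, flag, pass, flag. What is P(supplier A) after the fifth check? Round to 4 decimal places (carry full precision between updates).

0.0282

After 'flag': P(supplier A) = 0.25·0.1000 / (0.25·0.1000 + 0.65·0.9000) ≈ 0.0410
After 'pass': P(supplier A) = 0.75·0.0410 / (0.75·0.0410 + 0.35·0.9590) ≈ 0.0839
After 'flag': P(supplier A) = 0.25·0.0839 / (0.25·0.0839 + 0.65·0.9161) ≈ 0.0340
After 'flag': P(supplier A) = 0.25·0.0340 / (0.25·0.0340 + 0.65·0.9660) ≈ 0.0134
After 'pass': P(supplier A) = 0.75·0.0134 / (0.75·0.0134 + 0.35·0.9866) ≈ 0.0282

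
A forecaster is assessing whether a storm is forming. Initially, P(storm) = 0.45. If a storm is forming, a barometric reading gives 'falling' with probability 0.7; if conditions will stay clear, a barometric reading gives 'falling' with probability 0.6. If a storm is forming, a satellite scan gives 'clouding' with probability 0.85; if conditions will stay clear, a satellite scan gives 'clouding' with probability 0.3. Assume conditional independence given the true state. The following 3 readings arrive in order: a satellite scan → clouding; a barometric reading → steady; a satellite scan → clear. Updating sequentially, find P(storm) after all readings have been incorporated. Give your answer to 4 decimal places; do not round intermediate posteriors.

After a satellite scan='clouding': P(storm) = 0.85·0.4500 / (0.85·0.4500 + 0.3·0.5500) ≈ 0.6986
After a barometric reading='steady': P(storm) = 0.3·0.6986 / (0.3·0.6986 + 0.4·0.3014) ≈ 0.6349
After a satellite scan='clear': P(storm) = 0.15·0.6349 / (0.15·0.6349 + 0.7·0.3651) ≈ 0.2714

0.2714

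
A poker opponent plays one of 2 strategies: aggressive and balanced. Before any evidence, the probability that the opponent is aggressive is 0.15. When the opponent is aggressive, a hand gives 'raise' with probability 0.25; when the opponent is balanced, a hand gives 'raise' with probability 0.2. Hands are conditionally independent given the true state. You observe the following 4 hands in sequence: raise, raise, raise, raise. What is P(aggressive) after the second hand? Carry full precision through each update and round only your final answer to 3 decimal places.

0.216

After 'raise': P(aggressive) = 0.25·0.1500 / (0.25·0.1500 + 0.2·0.8500) ≈ 0.1807
After 'raise': P(aggressive) = 0.25·0.1807 / (0.25·0.1807 + 0.2·0.8193) ≈ 0.2161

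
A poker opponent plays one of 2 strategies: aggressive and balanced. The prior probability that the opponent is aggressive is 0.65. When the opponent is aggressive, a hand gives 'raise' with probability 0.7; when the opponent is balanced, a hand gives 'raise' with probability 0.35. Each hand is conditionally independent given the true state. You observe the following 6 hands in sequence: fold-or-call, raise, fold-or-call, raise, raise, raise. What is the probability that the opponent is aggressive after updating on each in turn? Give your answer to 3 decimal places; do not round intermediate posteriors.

0.864

After 'fold-or-call': P(aggressive) = 0.3·0.6500 / (0.3·0.6500 + 0.65·0.3500) ≈ 0.4615
After 'raise': P(aggressive) = 0.7·0.4615 / (0.7·0.4615 + 0.35·0.5385) ≈ 0.6316
After 'fold-or-call': P(aggressive) = 0.3·0.6316 / (0.3·0.6316 + 0.65·0.3684) ≈ 0.4417
After 'raise': P(aggressive) = 0.7·0.4417 / (0.7·0.4417 + 0.35·0.5583) ≈ 0.6128
After 'raise': P(aggressive) = 0.7·0.6128 / (0.7·0.6128 + 0.35·0.3872) ≈ 0.7599
After 'raise': P(aggressive) = 0.7·0.7599 / (0.7·0.7599 + 0.35·0.2401) ≈ 0.8636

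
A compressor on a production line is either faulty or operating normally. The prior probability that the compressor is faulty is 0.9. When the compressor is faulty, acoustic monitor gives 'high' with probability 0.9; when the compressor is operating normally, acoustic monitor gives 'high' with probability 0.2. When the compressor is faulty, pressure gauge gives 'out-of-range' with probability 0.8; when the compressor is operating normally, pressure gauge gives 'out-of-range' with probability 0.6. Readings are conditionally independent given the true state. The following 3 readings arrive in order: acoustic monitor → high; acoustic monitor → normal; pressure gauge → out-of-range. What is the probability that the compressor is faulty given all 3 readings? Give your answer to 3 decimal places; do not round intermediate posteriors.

After acoustic monitor='high': P(faulty) = 0.9·0.9000 / (0.9·0.9000 + 0.2·0.1000) ≈ 0.9759
After acoustic monitor='normal': P(faulty) = 0.1·0.9759 / (0.1·0.9759 + 0.8·0.0241) ≈ 0.8351
After pressure gauge='out-of-range': P(faulty) = 0.8·0.8351 / (0.8·0.8351 + 0.6·0.1649) ≈ 0.8710

0.871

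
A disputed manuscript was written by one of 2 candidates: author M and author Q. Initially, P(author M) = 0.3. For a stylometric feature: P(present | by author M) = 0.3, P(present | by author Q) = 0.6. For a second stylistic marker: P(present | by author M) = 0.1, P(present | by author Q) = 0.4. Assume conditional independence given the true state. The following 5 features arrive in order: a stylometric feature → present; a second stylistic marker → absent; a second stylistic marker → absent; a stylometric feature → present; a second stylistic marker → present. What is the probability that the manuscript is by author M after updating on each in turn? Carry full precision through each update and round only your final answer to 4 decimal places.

After a stylometric feature='present': P(author M) = 0.3·0.3000 / (0.3·0.3000 + 0.6·0.7000) ≈ 0.1765
After a second stylistic marker='absent': P(author M) = 0.9·0.1765 / (0.9·0.1765 + 0.6·0.8235) ≈ 0.2432
After a second stylistic marker='absent': P(author M) = 0.9·0.2432 / (0.9·0.2432 + 0.6·0.7568) ≈ 0.3253
After a stylometric feature='present': P(author M) = 0.3·0.3253 / (0.3·0.3253 + 0.6·0.6747) ≈ 0.1942
After a second stylistic marker='present': P(author M) = 0.1·0.1942 / (0.1·0.1942 + 0.4·0.8058) ≈ 0.0568

0.0568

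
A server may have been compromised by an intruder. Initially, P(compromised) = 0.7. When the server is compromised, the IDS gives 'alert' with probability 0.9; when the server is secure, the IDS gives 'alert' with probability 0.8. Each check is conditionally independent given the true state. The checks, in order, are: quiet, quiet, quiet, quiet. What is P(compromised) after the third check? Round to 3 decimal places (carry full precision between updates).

After 'quiet': P(compromised) = 0.1·0.7000 / (0.1·0.7000 + 0.2·0.3000) ≈ 0.5385
After 'quiet': P(compromised) = 0.1·0.5385 / (0.1·0.5385 + 0.2·0.4615) ≈ 0.3684
After 'quiet': P(compromised) = 0.1·0.3684 / (0.1·0.3684 + 0.2·0.6316) ≈ 0.2258

0.226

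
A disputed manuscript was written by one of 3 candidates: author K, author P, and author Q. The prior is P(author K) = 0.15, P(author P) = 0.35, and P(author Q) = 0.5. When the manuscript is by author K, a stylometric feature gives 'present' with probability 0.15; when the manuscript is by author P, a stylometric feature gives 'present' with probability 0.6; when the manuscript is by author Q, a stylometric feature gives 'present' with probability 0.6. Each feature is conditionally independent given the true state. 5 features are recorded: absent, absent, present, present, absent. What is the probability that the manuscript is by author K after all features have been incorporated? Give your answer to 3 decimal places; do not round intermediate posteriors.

After 'absent': normaliser = 0.85·0.1500 + 0.4·0.3500 + 0.4·0.5000; P(author K) ≈ 0.2727, P(author P) ≈ 0.2995, P(author Q) ≈ 0.4278
After 'absent': normaliser = 0.85·0.2727 + 0.4·0.2995 + 0.4·0.4278; P(author K) ≈ 0.4435, P(author P) ≈ 0.2292, P(author Q) ≈ 0.3274
After 'present': normaliser = 0.15·0.4435 + 0.6·0.2292 + 0.6·0.3274; P(author K) ≈ 0.1661, P(author P) ≈ 0.3434, P(author Q) ≈ 0.4905
After 'present': normaliser = 0.15·0.1661 + 0.6·0.3434 + 0.6·0.4905; P(author K) ≈ 0.0474, P(author P) ≈ 0.3922, P(author Q) ≈ 0.5603
After 'absent': normaliser = 0.85·0.0474 + 0.4·0.3922 + 0.4·0.5603; P(author K) ≈ 0.0957, P(author P) ≈ 0.3724, P(author Q) ≈ 0.5319

0.096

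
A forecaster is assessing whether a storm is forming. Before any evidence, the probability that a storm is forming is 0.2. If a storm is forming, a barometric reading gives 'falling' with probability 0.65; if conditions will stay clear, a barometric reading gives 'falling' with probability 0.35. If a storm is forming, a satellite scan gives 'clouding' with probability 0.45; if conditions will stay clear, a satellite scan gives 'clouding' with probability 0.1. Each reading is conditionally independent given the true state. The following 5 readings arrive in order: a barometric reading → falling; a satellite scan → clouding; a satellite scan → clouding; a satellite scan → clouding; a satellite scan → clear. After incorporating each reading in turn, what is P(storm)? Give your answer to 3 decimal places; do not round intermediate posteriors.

0.963

After a barometric reading='falling': P(storm) = 0.65·0.2000 / (0.65·0.2000 + 0.35·0.8000) ≈ 0.3171
After a satellite scan='clouding': P(storm) = 0.45·0.3171 / (0.45·0.3171 + 0.1·0.6829) ≈ 0.6763
After a satellite scan='clouding': P(storm) = 0.45·0.6763 / (0.45·0.6763 + 0.1·0.3237) ≈ 0.9039
After a satellite scan='clouding': P(storm) = 0.45·0.9039 / (0.45·0.9039 + 0.1·0.0961) ≈ 0.9769
After a satellite scan='clear': P(storm) = 0.55·0.9769 / (0.55·0.9769 + 0.9·0.0231) ≈ 0.9628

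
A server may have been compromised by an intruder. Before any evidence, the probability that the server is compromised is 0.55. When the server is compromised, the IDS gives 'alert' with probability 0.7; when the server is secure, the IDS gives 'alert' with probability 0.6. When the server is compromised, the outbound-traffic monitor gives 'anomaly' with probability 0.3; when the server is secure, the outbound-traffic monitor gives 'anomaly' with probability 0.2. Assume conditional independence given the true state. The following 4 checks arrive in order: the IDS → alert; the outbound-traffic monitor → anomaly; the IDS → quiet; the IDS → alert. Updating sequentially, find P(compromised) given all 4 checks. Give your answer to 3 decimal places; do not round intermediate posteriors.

0.652

Each posterior becomes the prior for the next update.
After the IDS='alert': P(compromised) = 0.7·0.5500 / (0.7·0.5500 + 0.6·0.4500) ≈ 0.5878
After the outbound-traffic monitor='anomaly': P(compromised) = 0.3·0.5878 / (0.3·0.5878 + 0.2·0.4122) ≈ 0.6814
After the IDS='quiet': P(compromised) = 0.3·0.6814 / (0.3·0.6814 + 0.4·0.3186) ≈ 0.6160
After the IDS='alert': P(compromised) = 0.7·0.6160 / (0.7·0.6160 + 0.6·0.3840) ≈ 0.6518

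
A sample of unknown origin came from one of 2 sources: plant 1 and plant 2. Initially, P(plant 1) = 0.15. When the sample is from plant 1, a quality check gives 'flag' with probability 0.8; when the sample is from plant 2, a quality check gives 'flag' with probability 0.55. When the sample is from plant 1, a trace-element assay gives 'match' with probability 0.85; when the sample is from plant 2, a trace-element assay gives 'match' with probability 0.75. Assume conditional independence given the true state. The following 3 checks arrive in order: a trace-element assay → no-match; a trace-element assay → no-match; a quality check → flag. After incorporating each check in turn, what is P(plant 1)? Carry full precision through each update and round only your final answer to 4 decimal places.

0.0846

After a trace-element assay='no-match': P(plant 1) = 0.15·0.1500 / (0.15·0.1500 + 0.25·0.8500) ≈ 0.0957
After a trace-element assay='no-match': P(plant 1) = 0.15·0.0957 / (0.15·0.0957 + 0.25·0.9043) ≈ 0.0597
After a quality check='flag': P(plant 1) = 0.8·0.0597 / (0.8·0.0597 + 0.55·0.9403) ≈ 0.0846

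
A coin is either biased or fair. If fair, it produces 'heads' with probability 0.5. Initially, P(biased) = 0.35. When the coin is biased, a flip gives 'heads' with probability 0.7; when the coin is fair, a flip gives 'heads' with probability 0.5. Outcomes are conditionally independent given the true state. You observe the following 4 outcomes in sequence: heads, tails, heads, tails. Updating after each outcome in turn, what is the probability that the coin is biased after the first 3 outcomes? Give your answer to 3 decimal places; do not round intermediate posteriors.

0.388

After 'heads': P(biased) = 0.7·0.3500 / (0.7·0.3500 + 0.5·0.6500) ≈ 0.4298
After 'tails': P(biased) = 0.3·0.4298 / (0.3·0.4298 + 0.5·0.5702) ≈ 0.3114
After 'heads': P(biased) = 0.7·0.3114 / (0.7·0.3114 + 0.5·0.6886) ≈ 0.3877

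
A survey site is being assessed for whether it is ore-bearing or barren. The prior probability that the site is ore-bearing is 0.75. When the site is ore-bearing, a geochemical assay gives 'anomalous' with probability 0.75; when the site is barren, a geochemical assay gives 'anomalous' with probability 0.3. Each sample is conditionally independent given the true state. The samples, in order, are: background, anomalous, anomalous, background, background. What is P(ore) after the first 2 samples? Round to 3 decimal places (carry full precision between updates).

0.728

After 'background': P(ore) = 0.25·0.7500 / (0.25·0.7500 + 0.7·0.2500) ≈ 0.5172
After 'anomalous': P(ore) = 0.75·0.5172 / (0.75·0.5172 + 0.3·0.4828) ≈ 0.7282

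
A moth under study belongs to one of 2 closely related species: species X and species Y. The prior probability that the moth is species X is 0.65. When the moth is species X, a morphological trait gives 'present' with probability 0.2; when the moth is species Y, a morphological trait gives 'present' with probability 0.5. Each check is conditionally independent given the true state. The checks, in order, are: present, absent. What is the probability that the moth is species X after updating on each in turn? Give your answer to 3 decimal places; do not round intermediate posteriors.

After 'present': P(species X) = 0.2·0.6500 / (0.2·0.6500 + 0.5·0.3500) ≈ 0.4262
After 'absent': P(species X) = 0.8·0.4262 / (0.8·0.4262 + 0.5·0.5738) ≈ 0.5431

0.543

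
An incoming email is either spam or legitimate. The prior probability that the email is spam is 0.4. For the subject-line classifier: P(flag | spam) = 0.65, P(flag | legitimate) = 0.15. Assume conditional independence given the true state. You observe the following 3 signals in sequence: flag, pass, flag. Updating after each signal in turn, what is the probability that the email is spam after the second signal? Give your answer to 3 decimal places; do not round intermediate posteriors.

0.543

After 'flag': P(spam) = 0.65·0.4000 / (0.65·0.4000 + 0.15·0.6000) ≈ 0.7429
After 'pass': P(spam) = 0.35·0.7429 / (0.35·0.7429 + 0.85·0.2571) ≈ 0.5433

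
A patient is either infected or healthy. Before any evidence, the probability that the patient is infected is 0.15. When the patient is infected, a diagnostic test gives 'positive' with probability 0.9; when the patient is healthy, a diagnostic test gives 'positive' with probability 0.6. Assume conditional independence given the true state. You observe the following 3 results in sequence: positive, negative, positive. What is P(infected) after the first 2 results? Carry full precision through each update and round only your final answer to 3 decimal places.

0.062

After 'positive': P(infected) = 0.9·0.1500 / (0.9·0.1500 + 0.6·0.8500) ≈ 0.2093
After 'negative': P(infected) = 0.1·0.2093 / (0.1·0.2093 + 0.4·0.7907) ≈ 0.0621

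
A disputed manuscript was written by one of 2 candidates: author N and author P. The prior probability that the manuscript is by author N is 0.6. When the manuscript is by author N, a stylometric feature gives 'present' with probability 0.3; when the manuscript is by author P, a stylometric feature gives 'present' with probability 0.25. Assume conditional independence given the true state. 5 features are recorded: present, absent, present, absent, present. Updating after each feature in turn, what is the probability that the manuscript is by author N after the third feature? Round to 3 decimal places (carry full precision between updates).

After 'present': P(author N) = 0.3·0.6000 / (0.3·0.6000 + 0.25·0.4000) ≈ 0.6429
After 'absent': P(author N) = 0.7·0.6429 / (0.7·0.6429 + 0.75·0.3571) ≈ 0.6269
After 'present': P(author N) = 0.3·0.6269 / (0.3·0.6269 + 0.25·0.3731) ≈ 0.6684

0.668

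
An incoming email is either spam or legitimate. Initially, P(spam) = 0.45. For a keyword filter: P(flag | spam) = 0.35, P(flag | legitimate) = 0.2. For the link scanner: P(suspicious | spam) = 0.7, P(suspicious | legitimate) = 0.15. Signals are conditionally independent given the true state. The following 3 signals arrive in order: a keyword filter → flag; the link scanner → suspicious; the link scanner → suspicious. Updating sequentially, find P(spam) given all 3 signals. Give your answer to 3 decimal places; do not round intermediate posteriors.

After a keyword filter='flag': P(spam) = 0.35·0.4500 / (0.35·0.4500 + 0.2·0.5500) ≈ 0.5888
After the link scanner='suspicious': P(spam) = 0.7·0.5888 / (0.7·0.5888 + 0.15·0.4112) ≈ 0.8698
After the link scanner='suspicious': P(spam) = 0.7·0.8698 / (0.7·0.8698 + 0.15·0.1302) ≈ 0.9689

0.969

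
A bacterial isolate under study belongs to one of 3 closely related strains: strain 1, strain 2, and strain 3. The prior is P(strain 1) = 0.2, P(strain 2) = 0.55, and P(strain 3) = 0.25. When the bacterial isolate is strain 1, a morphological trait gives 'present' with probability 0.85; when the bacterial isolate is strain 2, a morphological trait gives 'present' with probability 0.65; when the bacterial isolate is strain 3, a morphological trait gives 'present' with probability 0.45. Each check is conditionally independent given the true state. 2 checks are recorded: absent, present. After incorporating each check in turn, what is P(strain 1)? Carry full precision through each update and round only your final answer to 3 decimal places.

Apply Bayes' rule sequentially, carrying P(strain 1) forward.
After 'absent': normaliser = 0.15·0.2000 + 0.35·0.5500 + 0.55·0.2500; P(strain 1) ≈ 0.0833, P(strain 2) ≈ 0.5347, P(strain 3) ≈ 0.3819
After 'present': normaliser = 0.85·0.0833 + 0.65·0.5347 + 0.45·0.3819; P(strain 1) ≈ 0.1200, P(strain 2) ≈ 0.5888, P(strain 3) ≈ 0.2912

0.120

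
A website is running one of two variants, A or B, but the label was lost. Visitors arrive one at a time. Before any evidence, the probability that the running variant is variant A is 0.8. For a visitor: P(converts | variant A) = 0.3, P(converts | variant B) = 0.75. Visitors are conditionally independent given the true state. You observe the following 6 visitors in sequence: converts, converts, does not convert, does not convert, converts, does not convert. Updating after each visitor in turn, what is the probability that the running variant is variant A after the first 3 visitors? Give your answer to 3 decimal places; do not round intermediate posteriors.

After 'converts': P(A) = 0.3·0.8000 / (0.3·0.8000 + 0.75·0.2000) ≈ 0.6154
After 'converts': P(A) = 0.3·0.6154 / (0.3·0.6154 + 0.75·0.3846) ≈ 0.3902
After 'does not convert': P(A) = 0.7·0.3902 / (0.7·0.3902 + 0.25·0.6098) ≈ 0.6418

0.642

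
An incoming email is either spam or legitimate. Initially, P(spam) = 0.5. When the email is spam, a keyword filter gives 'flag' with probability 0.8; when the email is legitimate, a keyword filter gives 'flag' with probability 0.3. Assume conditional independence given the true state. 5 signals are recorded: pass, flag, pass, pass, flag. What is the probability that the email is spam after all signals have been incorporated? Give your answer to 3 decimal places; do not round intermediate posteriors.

0.142

Each posterior becomes the prior for the next update.
After 'pass': P(spam) = 0.2·0.5000 / (0.2·0.5000 + 0.7·0.5000) ≈ 0.2222
After 'flag': P(spam) = 0.8·0.2222 / (0.8·0.2222 + 0.3·0.7778) ≈ 0.4324
After 'pass': P(spam) = 0.2·0.4324 / (0.2·0.4324 + 0.7·0.5676) ≈ 0.1788
After 'pass': P(spam) = 0.2·0.1788 / (0.2·0.1788 + 0.7·0.8212) ≈ 0.0586
After 'flag': P(spam) = 0.8·0.0586 / (0.8·0.0586 + 0.3·0.9414) ≈ 0.1423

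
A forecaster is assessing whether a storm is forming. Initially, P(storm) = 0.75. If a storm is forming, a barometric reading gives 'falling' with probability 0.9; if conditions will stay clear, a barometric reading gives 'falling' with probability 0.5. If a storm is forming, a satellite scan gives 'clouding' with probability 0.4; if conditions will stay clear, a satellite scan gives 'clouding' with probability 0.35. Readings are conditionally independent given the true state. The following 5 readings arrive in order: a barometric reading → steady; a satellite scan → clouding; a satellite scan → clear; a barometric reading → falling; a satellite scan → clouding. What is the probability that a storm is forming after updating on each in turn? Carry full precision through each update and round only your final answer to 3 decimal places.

0.566

Apply Bayes' rule sequentially, carrying P(storm) forward.
After a barometric reading='steady': P(storm) = 0.1·0.7500 / (0.1·0.7500 + 0.5·0.2500) ≈ 0.3750
After a satellite scan='clouding': P(storm) = 0.4·0.3750 / (0.4·0.3750 + 0.35·0.6250) ≈ 0.4068
After a satellite scan='clear': P(storm) = 0.6·0.4068 / (0.6·0.4068 + 0.65·0.5932) ≈ 0.3876
After a barometric reading='falling': P(storm) = 0.9·0.3876 / (0.9·0.3876 + 0.5·0.6124) ≈ 0.5326
After a satellite scan='clouding': P(storm) = 0.4·0.5326 / (0.4·0.5326 + 0.35·0.4674) ≈ 0.5656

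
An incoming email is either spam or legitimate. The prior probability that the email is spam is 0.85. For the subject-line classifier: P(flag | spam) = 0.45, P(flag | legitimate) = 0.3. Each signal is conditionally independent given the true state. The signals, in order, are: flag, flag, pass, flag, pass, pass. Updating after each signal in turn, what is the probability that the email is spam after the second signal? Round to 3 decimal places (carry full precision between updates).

0.927

After 'flag': P(spam) = 0.45·0.8500 / (0.45·0.8500 + 0.3·0.1500) ≈ 0.8947
After 'flag': P(spam) = 0.45·0.8947 / (0.45·0.8947 + 0.3·0.1053) ≈ 0.9273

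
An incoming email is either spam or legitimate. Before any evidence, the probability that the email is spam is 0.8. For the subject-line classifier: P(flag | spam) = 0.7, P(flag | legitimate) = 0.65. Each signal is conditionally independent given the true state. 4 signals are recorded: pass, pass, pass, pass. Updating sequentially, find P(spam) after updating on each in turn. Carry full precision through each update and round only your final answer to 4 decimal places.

0.6835

After 'pass': P(spam) = 0.3·0.8000 / (0.3·0.8000 + 0.35·0.2000) ≈ 0.7742
After 'pass': P(spam) = 0.3·0.7742 / (0.3·0.7742 + 0.35·0.2258) ≈ 0.7461
After 'pass': P(spam) = 0.3·0.7461 / (0.3·0.7461 + 0.35·0.2539) ≈ 0.7158
After 'pass': P(spam) = 0.3·0.7158 / (0.3·0.7158 + 0.35·0.2842) ≈ 0.6835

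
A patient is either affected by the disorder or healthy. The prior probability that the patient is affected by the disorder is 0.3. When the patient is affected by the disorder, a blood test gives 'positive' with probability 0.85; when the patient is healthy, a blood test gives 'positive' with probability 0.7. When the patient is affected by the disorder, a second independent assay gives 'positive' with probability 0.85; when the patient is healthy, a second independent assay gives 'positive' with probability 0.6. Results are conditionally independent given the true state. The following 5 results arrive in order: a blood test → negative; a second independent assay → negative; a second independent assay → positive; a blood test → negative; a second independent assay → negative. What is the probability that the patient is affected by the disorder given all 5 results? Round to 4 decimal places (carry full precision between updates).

After a blood test='negative': P(affected) = 0.15·0.3000 / (0.15·0.3000 + 0.3·0.7000) ≈ 0.1765
After a second independent assay='negative': P(affected) = 0.15·0.1765 / (0.15·0.1765 + 0.4·0.8235) ≈ 0.0744
After a second independent assay='positive': P(affected) = 0.85·0.0744 / (0.85·0.0744 + 0.6·0.9256) ≈ 0.1022
After a blood test='negative': P(affected) = 0.15·0.1022 / (0.15·0.1022 + 0.3·0.8978) ≈ 0.0539
After a second independent assay='negative': P(affected) = 0.15·0.0539 / (0.15·0.0539 + 0.4·0.9461) ≈ 0.0209

0.0209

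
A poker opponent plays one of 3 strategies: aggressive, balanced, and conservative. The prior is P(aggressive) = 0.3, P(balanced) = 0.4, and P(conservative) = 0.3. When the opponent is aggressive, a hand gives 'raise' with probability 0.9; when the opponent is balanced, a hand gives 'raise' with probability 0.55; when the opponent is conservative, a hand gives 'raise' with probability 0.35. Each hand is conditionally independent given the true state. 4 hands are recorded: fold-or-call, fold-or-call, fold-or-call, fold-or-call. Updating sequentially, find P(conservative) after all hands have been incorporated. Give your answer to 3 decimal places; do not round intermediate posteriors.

0.765

After 'fold-or-call': normaliser = 0.1·0.3000 + 0.45·0.4000 + 0.65·0.3000; P(aggressive) ≈ 0.0741, P(balanced) ≈ 0.4444, P(conservative) ≈ 0.4815
After 'fold-or-call': normaliser = 0.1·0.0741 + 0.45·0.4444 + 0.65·0.4815; P(aggressive) ≈ 0.0142, P(balanced) ≈ 0.3843, P(conservative) ≈ 0.6014
After 'fold-or-call': normaliser = 0.1·0.0142 + 0.45·0.3843 + 0.65·0.6014; P(aggressive) ≈ 0.0025, P(balanced) ≈ 0.3059, P(conservative) ≈ 0.6915
After 'fold-or-call': normaliser = 0.1·0.0025 + 0.45·0.3059 + 0.65·0.6915; P(aggressive) ≈ 0.0004, P(balanced) ≈ 0.2344, P(conservative) ≈ 0.7652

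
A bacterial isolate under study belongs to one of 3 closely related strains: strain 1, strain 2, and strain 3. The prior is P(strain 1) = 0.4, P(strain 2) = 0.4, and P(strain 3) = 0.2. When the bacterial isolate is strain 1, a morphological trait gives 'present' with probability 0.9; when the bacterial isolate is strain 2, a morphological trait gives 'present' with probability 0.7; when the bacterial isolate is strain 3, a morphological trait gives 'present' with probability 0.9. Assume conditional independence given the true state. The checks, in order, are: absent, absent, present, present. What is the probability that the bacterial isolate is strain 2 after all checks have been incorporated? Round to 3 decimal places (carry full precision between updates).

After 'absent': normaliser = 0.1·0.4000 + 0.3·0.4000 + 0.1·0.2000; P(strain 1) ≈ 0.2222, P(strain 2) ≈ 0.6667, P(strain 3) ≈ 0.1111
After 'absent': normaliser = 0.1·0.2222 + 0.3·0.6667 + 0.1·0.1111; P(strain 1) ≈ 0.0952, P(strain 2) ≈ 0.8571, P(strain 3) ≈ 0.0476
After 'present': normaliser = 0.9·0.0952 + 0.7·0.8571 + 0.9·0.0476; P(strain 1) ≈ 0.1176, P(strain 2) ≈ 0.8235, P(strain 3) ≈ 0.0588
After 'present': normaliser = 0.9·0.1176 + 0.7·0.8235 + 0.9·0.0588; P(strain 1) ≈ 0.1440, P(strain 2) ≈ 0.7840, P(strain 3) ≈ 0.0720

0.784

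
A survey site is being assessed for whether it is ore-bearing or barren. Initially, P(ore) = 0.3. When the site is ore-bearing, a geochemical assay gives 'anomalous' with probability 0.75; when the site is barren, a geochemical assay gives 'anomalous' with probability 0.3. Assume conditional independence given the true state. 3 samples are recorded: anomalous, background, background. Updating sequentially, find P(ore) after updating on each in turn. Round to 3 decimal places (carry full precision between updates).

After 'anomalous': P(ore) = 0.75·0.3000 / (0.75·0.3000 + 0.3·0.7000) ≈ 0.5172
After 'background': P(ore) = 0.25·0.5172 / (0.25·0.5172 + 0.7·0.4828) ≈ 0.2768
After 'background': P(ore) = 0.25·0.2768 / (0.25·0.2768 + 0.7·0.7232) ≈ 0.1202

0.120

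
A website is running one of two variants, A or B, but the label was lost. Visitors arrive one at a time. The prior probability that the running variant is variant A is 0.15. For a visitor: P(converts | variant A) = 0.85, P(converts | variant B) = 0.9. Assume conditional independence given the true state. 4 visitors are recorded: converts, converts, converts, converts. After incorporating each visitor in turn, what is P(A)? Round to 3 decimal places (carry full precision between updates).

0.123

After 'converts': P(A) = 0.85·0.1500 / (0.85·0.1500 + 0.9·0.8500) ≈ 0.1429
After 'converts': P(A) = 0.85·0.1429 / (0.85·0.1429 + 0.9·0.8571) ≈ 0.1360
After 'converts': P(A) = 0.85·0.1360 / (0.85·0.1360 + 0.9·0.8640) ≈ 0.1294
After 'converts': P(A) = 0.85·0.1294 / (0.85·0.1294 + 0.9·0.8706) ≈ 0.1231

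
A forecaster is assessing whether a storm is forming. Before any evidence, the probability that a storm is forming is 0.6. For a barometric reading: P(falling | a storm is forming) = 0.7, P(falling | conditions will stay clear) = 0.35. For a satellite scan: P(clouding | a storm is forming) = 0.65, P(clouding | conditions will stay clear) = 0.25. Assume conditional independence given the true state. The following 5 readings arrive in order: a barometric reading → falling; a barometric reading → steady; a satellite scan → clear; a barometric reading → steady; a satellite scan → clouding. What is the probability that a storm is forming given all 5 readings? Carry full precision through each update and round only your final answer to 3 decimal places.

0.437

After a barometric reading='falling': P(storm) = 0.7·0.6000 / (0.7·0.6000 + 0.35·0.4000) ≈ 0.7500
After a barometric reading='steady': P(storm) = 0.3·0.7500 / (0.3·0.7500 + 0.65·0.2500) ≈ 0.5806
After a satellite scan='clear': P(storm) = 0.35·0.5806 / (0.35·0.5806 + 0.75·0.4194) ≈ 0.3925
After a barometric reading='steady': P(storm) = 0.3·0.3925 / (0.3·0.3925 + 0.65·0.6075) ≈ 0.2297
After a satellite scan='clouding': P(storm) = 0.65·0.2297 / (0.65·0.2297 + 0.25·0.7703) ≈ 0.4367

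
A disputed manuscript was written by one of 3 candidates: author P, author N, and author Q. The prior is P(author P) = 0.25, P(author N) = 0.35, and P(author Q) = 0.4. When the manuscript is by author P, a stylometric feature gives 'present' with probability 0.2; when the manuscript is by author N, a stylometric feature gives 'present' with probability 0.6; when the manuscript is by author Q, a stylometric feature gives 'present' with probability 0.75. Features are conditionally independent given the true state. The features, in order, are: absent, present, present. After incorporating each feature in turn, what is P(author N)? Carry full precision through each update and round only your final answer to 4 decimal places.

Each posterior becomes the prior for the next update.
After 'absent': normaliser = 0.8·0.2500 + 0.4·0.3500 + 0.25·0.4000; P(author P) ≈ 0.4545, P(author N) ≈ 0.3182, P(author Q) ≈ 0.2273
After 'present': normaliser = 0.2·0.4545 + 0.6·0.3182 + 0.75·0.2273; P(author P) ≈ 0.2010, P(author N) ≈ 0.4221, P(author Q) ≈ 0.3769
After 'present': normaliser = 0.2·0.2010 + 0.6·0.4221 + 0.75·0.3769; P(author P) ≈ 0.0698, P(author N) ≈ 0.4396, P(author Q) ≈ 0.4906

0.4396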